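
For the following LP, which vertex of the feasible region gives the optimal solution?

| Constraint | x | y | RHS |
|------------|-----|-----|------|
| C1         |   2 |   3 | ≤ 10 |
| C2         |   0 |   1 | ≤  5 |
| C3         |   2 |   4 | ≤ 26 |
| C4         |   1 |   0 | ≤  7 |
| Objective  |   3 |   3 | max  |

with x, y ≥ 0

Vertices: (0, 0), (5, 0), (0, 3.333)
(5, 0) with z = 15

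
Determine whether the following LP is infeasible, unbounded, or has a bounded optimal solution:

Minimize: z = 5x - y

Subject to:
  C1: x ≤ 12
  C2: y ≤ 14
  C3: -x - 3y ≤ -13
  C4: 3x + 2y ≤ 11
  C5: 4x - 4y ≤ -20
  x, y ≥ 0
The point (0, 5.5) satisfies every constraint, so the LP is feasible; the constraints give x ≤ 12 and y ≤ 14, which with x, y ≥ 0 keep the feasible region inside a bounded box. A feasible, bounded LP attains a finite optimum at a vertex.

Bounded optimum: z* = -5.5 at (0, 5.5).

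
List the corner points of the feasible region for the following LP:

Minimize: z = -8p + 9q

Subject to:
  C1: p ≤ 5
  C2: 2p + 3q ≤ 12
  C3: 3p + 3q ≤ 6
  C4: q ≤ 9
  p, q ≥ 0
Each vertex is the intersection of two constraint boundaries that also satisfies all remaining constraints:
  p = 0 and q = 0 → (0, 0)
  3p + 3q = 6 and q = 0 → (2, 0)
  3p + 3q = 6 and p = 0 → (0, 2)

Vertices: (0, 0), (2, 0), (0, 2)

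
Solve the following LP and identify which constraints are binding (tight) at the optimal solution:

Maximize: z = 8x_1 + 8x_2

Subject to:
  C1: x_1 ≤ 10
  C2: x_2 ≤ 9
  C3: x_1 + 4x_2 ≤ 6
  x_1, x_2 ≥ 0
Optimal: x_1 = 6, x_2 = 0
Slack at optimum:
  C1: slack = 4
  C2: slack = 9
  C3: slack = 0 (binding)
  x_1 ≥ 0: x_1 = 6
  x_2 ≥ 0: x_2 = 0 (binding)
Binding constraints: C3, x_2 ≥ 0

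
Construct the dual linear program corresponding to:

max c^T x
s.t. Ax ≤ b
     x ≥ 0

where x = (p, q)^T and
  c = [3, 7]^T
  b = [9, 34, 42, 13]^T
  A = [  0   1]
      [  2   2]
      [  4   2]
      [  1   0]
Minimize: z = 9y1 + 34y2 + 42y3 + 13y4

Subject to:
  C1: -2y2 - 4y3 - y4 ≤ -3
  C2: -y1 - 2y2 - 2y3 ≤ -7
  y1, y2, y3, y4 ≥ 0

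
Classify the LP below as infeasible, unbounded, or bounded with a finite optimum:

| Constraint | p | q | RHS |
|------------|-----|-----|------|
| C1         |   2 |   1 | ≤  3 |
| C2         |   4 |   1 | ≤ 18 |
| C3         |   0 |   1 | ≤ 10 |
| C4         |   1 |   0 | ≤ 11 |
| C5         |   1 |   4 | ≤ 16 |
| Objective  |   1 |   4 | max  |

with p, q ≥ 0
The point (0, 3) satisfies every constraint, so the LP is feasible; the constraints give p ≤ 11 and q ≤ 10, which with p, q ≥ 0 keep the feasible region inside a bounded box. A feasible, bounded LP attains a finite optimum at a vertex.

Evaluating z = p + 4q at each vertex:
  (0, 0): z = 0
  (1.5, 0): z = 1.5
  (0, 3): z = 12

Bounded optimum: z* = 12 at (0, 3).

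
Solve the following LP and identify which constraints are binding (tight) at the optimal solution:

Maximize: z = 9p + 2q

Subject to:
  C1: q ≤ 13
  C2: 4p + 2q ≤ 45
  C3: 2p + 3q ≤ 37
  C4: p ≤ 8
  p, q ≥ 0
Optimal: p = 8, q = 6.5
Binding: C2, C4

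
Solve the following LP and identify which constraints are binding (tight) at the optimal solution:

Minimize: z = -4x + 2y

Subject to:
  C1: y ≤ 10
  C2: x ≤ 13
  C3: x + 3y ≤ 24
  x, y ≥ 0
Optimal: x = 13, y = 0
Slack at optimum:
  C1: slack = 10
  C2: slack = 0 (binding)
  C3: slack = 11
  x ≥ 0: x = 13
  y ≥ 0: y = 0 (binding)
Binding constraints: C2, y ≥ 0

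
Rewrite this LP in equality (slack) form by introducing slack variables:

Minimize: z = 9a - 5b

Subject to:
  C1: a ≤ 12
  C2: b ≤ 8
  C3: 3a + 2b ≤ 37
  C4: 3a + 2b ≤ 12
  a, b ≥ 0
min z = 9a - 5b

s.t.
  a + s1 = 12
  b + s2 = 8
  3a + 2b + s3 = 37
  3a + 2b + s4 = 12
  a, b, s1, s2, s3, s4 ≥ 0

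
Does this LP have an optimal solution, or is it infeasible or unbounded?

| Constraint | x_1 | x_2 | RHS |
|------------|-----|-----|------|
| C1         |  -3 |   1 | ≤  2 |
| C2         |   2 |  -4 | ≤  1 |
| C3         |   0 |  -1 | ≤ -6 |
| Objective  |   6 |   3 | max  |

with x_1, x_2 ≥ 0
Feasible point: (2, 6) satisfies every constraint, so the LP is feasible.
Direction d = (1, 1): for each constraint row a, a·d ≤ 0 —
  (-3)(1) + (1)(1) = -2 ≤ 0
  (2)(1) + (-4)(1) = -2 ≤ 0
  (0)(1) + (-1)(1) = -1 ≤ 0
and d ≥ 0, so (2, 6) + t·d stays feasible for every t ≥ 0. Along this ray z = 6x_1 + 3x_2 changes by 9 per unit t, so z → +∞.

Unbounded — the objective can increase without bound over the feasible region.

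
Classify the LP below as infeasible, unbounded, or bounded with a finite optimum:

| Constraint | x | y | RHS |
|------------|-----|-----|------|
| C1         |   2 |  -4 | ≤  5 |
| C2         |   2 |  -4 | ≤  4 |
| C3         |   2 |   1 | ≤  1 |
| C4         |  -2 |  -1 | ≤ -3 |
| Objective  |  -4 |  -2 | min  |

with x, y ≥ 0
C3 requires 2x + y ≤ 1, while C4 (-2x - y ≤ -3) is equivalent to 2x + y ≥ 3. Together they would need 3 ≤ 2x + y ≤ 1, which is impossible since 3 > 1. No point satisfies all constraints.

Infeasible: no point satisfies all constraints simultaneously.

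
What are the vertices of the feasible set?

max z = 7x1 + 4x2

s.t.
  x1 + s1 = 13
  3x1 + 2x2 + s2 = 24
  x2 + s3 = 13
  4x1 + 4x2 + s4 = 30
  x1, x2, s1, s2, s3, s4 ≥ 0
Each vertex is the intersection of two constraint boundaries that also satisfies all remaining constraints:
  x1 = 0 and x2 = 0 → (0, 0)
  4x1 + 4x2 = 30 and x2 = 0 → (7.5, 0)
  4x1 + 4x2 = 30 and x1 = 0 → (0, 7.5)

Vertices: (0, 0), (7.5, 0), (0, 7.5)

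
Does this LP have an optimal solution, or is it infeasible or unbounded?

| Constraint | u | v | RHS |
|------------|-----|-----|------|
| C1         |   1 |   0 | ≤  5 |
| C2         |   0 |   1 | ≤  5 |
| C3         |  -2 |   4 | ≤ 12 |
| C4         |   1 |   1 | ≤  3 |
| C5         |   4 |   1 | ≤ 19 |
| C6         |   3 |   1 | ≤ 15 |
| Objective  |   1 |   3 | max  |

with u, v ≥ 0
The point (0, 3) satisfies every constraint, so the LP is feasible; the constraints give u ≤ 5 and v ≤ 5, which with u, v ≥ 0 keep the feasible region inside a bounded box. A feasible, bounded LP attains a finite optimum at a vertex.

Evaluating z = u + 3v at each vertex:
  (0, 0): z = 0
  (3, 0): z = 3
  (0, 3): z = 9

The LP has an optimal solution: (0, 3) with z = 9.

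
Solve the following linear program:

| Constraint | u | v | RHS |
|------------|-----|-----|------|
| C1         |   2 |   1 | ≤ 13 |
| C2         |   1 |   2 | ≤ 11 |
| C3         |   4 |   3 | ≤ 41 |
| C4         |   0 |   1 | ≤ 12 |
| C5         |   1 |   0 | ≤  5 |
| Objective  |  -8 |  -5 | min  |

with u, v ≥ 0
u = 5, v = 3, z = -55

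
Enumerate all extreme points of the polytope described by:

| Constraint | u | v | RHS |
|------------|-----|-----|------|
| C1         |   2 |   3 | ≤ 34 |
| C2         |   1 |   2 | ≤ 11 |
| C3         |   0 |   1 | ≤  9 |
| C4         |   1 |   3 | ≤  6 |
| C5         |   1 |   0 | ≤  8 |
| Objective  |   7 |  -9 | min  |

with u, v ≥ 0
Each vertex is the intersection of two constraint boundaries that also satisfies all remaining constraints:
  u = 0 and v = 0 → (0, 0)
  u + 3v = 6 and v = 0 → (6, 0)
  u + 3v = 6 and u = 0 → (0, 2)

Vertices: (0, 0), (6, 0), (0, 2)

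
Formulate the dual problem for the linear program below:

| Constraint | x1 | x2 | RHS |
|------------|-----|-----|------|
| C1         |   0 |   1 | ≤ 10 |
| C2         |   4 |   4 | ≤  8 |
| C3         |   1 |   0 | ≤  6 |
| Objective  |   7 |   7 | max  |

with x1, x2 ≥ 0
Minimize: z = 10y1 + 8y2 + 6y3

Subject to:
  C1: -4y2 - y3 ≤ -7
  C2: -y1 - 4y2 ≤ -7
  y1, y2, y3 ≥ 0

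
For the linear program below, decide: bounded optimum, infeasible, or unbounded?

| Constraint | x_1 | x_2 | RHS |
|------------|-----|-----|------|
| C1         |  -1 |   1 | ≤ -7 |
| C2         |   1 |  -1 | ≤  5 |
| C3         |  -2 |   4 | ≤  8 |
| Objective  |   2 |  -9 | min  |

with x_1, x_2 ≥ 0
C2 requires x_1 - x_2 ≤ 5, while C1 (-x_1 + x_2 ≤ -7) is equivalent to x_1 - x_2 ≥ 7. Together they would need 7 ≤ x_1 - x_2 ≤ 5, which is impossible since 7 > 5. No point satisfies all constraints.

Infeasible — the constraint set is empty.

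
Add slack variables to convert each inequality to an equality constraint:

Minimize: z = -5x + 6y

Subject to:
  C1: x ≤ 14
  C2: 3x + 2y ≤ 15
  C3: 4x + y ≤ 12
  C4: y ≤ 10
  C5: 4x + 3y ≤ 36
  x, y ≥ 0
min z = -5x + 6y

s.t.
  x + s1 = 14
  3x + 2y + s2 = 15
  4x + y + s3 = 12
  y + s4 = 10
  4x + 3y + s5 = 36
  x, y, s1, s2, s3, s4, s5 ≥ 0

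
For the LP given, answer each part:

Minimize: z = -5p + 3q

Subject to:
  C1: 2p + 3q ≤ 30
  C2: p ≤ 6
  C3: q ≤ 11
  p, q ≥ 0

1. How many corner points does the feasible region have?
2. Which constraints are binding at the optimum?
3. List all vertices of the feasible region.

1. 4
2. C2, q ≥ 0
3. (0, 0), (6, 0), (6, 6), (0, 10)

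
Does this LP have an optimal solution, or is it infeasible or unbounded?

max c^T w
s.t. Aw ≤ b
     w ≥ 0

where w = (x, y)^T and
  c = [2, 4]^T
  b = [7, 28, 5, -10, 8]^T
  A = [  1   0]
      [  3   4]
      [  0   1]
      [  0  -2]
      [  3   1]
The point (1, 5) satisfies every constraint, so the LP is feasible; the constraints give x ≤ 7 and y ≤ 5, which with x, y ≥ 0 keep the feasible region inside a bounded box. A feasible, bounded LP attains a finite optimum at a vertex.

Feasible with finite optimum z* = 22 at (1, 5).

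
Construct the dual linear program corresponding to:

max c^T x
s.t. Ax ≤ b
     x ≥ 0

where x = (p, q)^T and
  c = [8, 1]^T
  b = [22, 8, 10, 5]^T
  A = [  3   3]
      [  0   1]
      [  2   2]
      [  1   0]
Minimize: z = 22y1 + 8y2 + 10y3 + 5y4

Subject to:
  C1: -3y1 - 2y3 - y4 ≤ -8
  C2: -3y1 - y2 - 2y3 ≤ -1
  y1, y2, y3, y4 ≥ 0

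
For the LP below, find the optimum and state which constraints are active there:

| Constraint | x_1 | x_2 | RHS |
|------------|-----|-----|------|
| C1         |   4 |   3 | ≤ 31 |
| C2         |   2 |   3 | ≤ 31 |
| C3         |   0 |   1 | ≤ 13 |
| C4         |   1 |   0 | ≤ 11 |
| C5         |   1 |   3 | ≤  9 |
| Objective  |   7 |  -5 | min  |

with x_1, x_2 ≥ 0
Optimal: x_1 = 0, x_2 = 3
Slack at optimum:
  C1: slack = 22
  C2: slack = 22
  C3: slack = 10
  C4: slack = 11
  C5: slack = 0 (binding)
  x_1 ≥ 0: x_1 = 0 (binding)
  x_2 ≥ 0: x_2 = 3
Binding constraints: C5, x_1 ≥ 0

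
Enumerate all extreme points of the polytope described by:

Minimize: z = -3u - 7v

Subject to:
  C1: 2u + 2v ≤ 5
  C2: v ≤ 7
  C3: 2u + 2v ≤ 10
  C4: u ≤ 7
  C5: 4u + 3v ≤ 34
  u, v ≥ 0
Each vertex is the intersection of two constraint boundaries that also satisfies all remaining constraints:
  u = 0 and v = 0 → (0, 0)
  2u + 2v = 5 and v = 0 → (2.5, 0)
  2u + 2v = 5 and u = 0 → (0, 2.5)

Vertices: (0, 0), (2.5, 0), (0, 2.5)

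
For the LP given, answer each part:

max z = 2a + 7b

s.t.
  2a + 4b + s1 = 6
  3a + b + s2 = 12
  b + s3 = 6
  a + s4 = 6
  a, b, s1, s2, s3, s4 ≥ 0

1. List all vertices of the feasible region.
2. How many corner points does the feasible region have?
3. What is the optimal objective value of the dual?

1. (0, 0), (3, 0), (0, 1.5)
2. 3
3. 10.5 (by strong duality, equal to the primal optimum)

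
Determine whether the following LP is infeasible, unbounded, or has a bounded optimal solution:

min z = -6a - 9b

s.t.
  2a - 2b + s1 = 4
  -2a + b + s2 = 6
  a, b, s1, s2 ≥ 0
Feasible point: (0, 0) satisfies every constraint, so the LP is feasible.
Direction d = (1, 1): for each constraint row a, a·d ≤ 0 —
  (2)(1) + (-2)(1) = 0 ≤ 0
  (-2)(1) + (1)(1) = -1 ≤ 0
and d ≥ 0, so (0, 0) + t·d stays feasible for every t ≥ 0. Along this ray z = -6a - 9b changes by -15 per unit t, so z → −∞.

Unbounded — the objective can decrease without bound over the feasible region.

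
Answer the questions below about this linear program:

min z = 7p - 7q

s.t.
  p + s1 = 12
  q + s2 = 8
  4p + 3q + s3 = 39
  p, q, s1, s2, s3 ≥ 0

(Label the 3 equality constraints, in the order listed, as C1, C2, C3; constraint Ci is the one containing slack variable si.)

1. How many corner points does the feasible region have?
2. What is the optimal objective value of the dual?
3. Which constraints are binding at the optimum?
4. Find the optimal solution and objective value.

1. 4
2. -56 (by strong duality, equal to the primal optimum)
3. C2, p ≥ 0
4. p = 0, q = 8, z = -56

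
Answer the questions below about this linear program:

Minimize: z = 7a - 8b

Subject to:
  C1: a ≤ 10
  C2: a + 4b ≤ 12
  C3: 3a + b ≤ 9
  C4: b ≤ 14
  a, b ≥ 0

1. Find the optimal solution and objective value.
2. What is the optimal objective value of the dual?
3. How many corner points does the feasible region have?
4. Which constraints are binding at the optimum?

1. a = 0, b = 3, z = -24
2. -24 (by strong duality, equal to the primal optimum)
3. 4
4. C2, a ≥ 0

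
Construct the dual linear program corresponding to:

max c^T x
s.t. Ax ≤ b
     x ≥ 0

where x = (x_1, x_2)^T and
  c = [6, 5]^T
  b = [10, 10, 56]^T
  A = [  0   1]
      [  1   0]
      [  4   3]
Minimize: z = 10y1 + 10y2 + 56y3

Subject to:
  C1: -y2 - 4y3 ≤ -6
  C2: -y1 - 3y3 ≤ -5
  y1, y2, y3 ≥ 0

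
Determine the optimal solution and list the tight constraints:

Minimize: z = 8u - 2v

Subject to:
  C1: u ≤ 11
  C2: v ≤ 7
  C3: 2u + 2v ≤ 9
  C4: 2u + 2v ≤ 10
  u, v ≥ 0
Optimal: u = 0, v = 4.5
Slack at optimum:
  C1: slack = 11
  C2: slack = 2.5
  C3: slack = 0 (binding)
  C4: slack = 1
  u ≥ 0: u = 0 (binding)
  v ≥ 0: v = 4.5
Binding constraints: C3, u ≥ 0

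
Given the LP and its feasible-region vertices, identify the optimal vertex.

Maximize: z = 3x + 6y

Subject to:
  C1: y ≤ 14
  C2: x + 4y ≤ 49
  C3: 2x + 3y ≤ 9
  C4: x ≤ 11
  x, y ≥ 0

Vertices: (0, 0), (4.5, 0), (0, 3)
Evaluating z = 3x + 6y at each vertex:
  (0, 0): z = 0
  (4.5, 0): z = 13.5
  (0, 3): z = 18

The largest value is z = 18, attained at (0, 3).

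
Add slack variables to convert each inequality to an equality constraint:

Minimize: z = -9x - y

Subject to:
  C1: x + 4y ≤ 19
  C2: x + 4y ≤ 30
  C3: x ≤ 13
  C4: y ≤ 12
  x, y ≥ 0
min z = -9x - y

s.t.
  x + 4y + s1 = 19
  x + 4y + s2 = 30
  x + s3 = 13
  y + s4 = 12
  x, y, s1, s2, s3, s4 ≥ 0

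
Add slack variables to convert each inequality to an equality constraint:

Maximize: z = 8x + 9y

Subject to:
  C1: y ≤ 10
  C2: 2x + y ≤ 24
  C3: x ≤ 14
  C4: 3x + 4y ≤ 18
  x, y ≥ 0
max z = 8x + 9y

s.t.
  y + s1 = 10
  2x + y + s2 = 24
  x + s3 = 14
  3x + 4y + s4 = 18
  x, y, s1, s2, s3, s4 ≥ 0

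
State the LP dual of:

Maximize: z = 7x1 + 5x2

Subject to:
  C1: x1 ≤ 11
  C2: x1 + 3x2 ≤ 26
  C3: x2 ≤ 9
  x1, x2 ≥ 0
Minimize: z = 11y1 + 26y2 + 9y3

Subject to:
  C1: -y1 - y2 ≤ -7
  C2: -3y2 - y3 ≤ -5
  y1, y2, y3 ≥ 0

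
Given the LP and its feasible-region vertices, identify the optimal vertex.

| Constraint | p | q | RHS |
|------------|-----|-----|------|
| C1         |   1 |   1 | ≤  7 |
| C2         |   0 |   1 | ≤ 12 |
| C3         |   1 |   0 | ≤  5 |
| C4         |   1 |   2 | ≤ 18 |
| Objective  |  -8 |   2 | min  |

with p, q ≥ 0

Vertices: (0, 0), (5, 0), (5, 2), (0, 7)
(5, 0) with z = -40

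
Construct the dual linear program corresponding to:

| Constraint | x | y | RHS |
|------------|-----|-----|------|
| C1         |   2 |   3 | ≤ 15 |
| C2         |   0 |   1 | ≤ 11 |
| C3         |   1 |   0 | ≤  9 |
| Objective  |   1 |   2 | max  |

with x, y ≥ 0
Minimize: z = 15y1 + 11y2 + 9y3

Subject to:
  C1: -2y1 - y3 ≤ -1
  C2: -3y1 - y2 ≤ -2
  y1, y2, y3 ≥ 0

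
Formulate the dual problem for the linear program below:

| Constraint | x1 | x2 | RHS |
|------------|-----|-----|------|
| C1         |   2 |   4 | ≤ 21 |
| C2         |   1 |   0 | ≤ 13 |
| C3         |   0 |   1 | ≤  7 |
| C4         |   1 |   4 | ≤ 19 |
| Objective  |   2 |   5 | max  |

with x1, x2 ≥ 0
Minimize: z = 21y1 + 13y2 + 7y3 + 19y4

Subject to:
  C1: -2y1 - y2 - y4 ≤ -2
  C2: -4y1 - y3 - 4y4 ≤ -5
  y1, y2, y3, y4 ≥ 0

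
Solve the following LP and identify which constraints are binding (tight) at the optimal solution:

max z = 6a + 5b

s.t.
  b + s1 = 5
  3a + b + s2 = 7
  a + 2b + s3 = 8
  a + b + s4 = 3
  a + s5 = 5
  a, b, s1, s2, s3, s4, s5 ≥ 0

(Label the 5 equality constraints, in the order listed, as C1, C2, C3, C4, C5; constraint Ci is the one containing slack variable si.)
Optimal: a = 2, b = 1
Binding: C2, C4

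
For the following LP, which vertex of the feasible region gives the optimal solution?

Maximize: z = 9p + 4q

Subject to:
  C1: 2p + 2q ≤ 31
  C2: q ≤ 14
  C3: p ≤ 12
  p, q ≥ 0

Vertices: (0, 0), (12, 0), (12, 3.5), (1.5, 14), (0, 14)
(12, 3.5) with z = 122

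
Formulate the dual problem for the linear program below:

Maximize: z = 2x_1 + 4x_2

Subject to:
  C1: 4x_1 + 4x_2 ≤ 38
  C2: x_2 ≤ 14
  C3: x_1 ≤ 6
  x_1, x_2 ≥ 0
Minimize: z = 38y1 + 14y2 + 6y3

Subject to:
  C1: -4y1 - y3 ≤ -2
  C2: -4y1 - y2 ≤ -4
  y1, y2, y3 ≥ 0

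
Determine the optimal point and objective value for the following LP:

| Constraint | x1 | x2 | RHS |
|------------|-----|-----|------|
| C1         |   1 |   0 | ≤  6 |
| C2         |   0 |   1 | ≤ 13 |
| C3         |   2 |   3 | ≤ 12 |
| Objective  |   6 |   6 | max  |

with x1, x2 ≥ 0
x1 = 6, x2 = 0, z = 36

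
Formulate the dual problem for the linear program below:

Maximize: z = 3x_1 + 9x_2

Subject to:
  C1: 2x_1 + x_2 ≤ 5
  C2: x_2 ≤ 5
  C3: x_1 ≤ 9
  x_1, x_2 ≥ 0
Minimize: z = 5y1 + 5y2 + 9y3

Subject to:
  C1: -2y1 - y3 ≤ -3
  C2: -y1 - y2 ≤ -9
  y1, y2, y3 ≥ 0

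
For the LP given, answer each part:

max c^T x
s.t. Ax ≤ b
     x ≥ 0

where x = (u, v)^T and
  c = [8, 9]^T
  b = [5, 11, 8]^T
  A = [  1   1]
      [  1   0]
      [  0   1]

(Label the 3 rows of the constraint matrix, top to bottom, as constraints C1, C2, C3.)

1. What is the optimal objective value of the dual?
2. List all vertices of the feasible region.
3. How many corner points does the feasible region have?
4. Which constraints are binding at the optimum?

1. 45 (by strong duality, equal to the primal optimum)
2. (0, 0), (5, 0), (0, 5)
3. 3
4. C1, u ≥ 0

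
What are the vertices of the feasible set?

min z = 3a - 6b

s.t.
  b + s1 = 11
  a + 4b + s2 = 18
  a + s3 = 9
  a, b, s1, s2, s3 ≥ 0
Each vertex is the intersection of two constraint boundaries that also satisfies all remaining constraints:
  a = 0 and b = 0 → (0, 0)
  a = 9 and b = 0 → (9, 0)
  a + 4b = 18 and a = 9 → (9, 2.25)
  a + 4b = 18 and a = 0 → (0, 4.5)

Vertices: (0, 0), (9, 0), (9, 2.25), (0, 4.5)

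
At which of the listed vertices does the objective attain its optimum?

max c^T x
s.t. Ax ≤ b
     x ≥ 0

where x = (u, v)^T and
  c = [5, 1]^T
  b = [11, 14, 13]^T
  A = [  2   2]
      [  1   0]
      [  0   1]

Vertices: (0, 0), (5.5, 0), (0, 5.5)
Evaluating z = 5u + v at each vertex:
  (0, 0): z = 0
  (5.5, 0): z = 27.5
  (0, 5.5): z = 5.5

The largest value is z = 27.5, attained at (5.5, 0).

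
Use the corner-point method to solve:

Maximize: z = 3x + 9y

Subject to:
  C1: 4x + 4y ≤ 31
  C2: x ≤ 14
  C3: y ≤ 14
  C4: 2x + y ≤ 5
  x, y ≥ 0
x = 0, y = 5, z = 45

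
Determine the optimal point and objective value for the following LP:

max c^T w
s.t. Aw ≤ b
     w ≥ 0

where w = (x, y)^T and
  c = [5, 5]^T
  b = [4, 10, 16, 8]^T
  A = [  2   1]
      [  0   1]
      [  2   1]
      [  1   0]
x = 0, y = 4, z = 20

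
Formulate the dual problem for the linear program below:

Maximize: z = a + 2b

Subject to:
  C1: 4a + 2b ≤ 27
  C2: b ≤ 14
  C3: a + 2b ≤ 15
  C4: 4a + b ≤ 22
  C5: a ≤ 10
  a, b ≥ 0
Minimize: z = 27y1 + 14y2 + 15y3 + 22y4 + 10y5

Subject to:
  C1: -4y1 - y3 - 4y4 - y5 ≤ -1
  C2: -2y1 - y2 - 2y3 - y4 ≤ -2
  y1, y2, y3, y4, y5 ≥ 0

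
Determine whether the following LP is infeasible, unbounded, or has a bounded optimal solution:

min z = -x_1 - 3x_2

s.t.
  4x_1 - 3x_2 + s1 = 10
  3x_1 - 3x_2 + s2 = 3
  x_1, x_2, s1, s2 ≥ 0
Feasible point: (0, 0) satisfies every constraint, so the LP is feasible.
Direction d = (0, 1): for each constraint row a, a·d ≤ 0 —
  (4)(0) + (-3)(1) = -3 ≤ 0
  (3)(0) + (-3)(1) = -3 ≤ 0
and d ≥ 0, so (0, 0) + t·d stays feasible for every t ≥ 0. Along this ray z = -x_1 - 3x_2 changes by -3 per unit t, so z → −∞.

Unbounded: there is a feasible ray along which z → −∞.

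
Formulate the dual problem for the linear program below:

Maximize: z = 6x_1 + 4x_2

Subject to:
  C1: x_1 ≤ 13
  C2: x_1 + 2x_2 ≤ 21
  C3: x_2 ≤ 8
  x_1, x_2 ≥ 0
Minimize: z = 13y1 + 21y2 + 8y3

Subject to:
  C1: -y1 - y2 ≤ -6
  C2: -2y2 - y3 ≤ -4
  y1, y2, y3 ≥ 0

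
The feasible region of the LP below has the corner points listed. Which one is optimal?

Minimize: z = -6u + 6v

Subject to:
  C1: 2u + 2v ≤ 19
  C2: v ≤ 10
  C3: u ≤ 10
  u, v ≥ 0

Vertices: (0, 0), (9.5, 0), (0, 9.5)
(9.5, 0) with z = -57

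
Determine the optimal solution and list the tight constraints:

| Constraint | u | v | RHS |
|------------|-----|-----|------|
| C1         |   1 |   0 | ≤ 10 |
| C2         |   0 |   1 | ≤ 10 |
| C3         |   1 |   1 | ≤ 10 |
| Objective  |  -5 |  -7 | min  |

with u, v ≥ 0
Optimal: u = 0, v = 10
Slack at optimum:
  C1: slack = 10
  C2: slack = 0 (binding)
  C3: slack = 0 (binding)
  u ≥ 0: u = 0 (binding)
  v ≥ 0: v = 10
Binding constraints: C2, C3, u ≥ 0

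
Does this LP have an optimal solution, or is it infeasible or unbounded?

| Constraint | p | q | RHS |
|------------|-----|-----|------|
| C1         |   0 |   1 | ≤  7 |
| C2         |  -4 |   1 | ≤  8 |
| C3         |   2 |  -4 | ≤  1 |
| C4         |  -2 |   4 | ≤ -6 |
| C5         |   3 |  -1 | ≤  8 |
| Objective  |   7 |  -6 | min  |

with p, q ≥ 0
C3 requires 2p - 4q ≤ 1, while C4 (-2p + 4q ≤ -6) is equivalent to 2p - 4q ≥ 6. Together they would need 6 ≤ 2p - 4q ≤ 1, which is impossible since 6 > 1. No point satisfies all constraints.

Infeasible — the constraint set is empty.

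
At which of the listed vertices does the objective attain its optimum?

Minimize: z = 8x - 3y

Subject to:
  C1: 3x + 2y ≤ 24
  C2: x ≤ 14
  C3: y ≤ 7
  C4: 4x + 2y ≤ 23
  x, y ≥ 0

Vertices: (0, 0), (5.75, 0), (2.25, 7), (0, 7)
Evaluating z = 8x - 3y at each vertex:
  (0, 0): z = 0
  (5.75, 0): z = 46
  (2.25, 7): z = -3
  (0, 7): z = -21

The smallest value is z = -21, attained at (0, 7).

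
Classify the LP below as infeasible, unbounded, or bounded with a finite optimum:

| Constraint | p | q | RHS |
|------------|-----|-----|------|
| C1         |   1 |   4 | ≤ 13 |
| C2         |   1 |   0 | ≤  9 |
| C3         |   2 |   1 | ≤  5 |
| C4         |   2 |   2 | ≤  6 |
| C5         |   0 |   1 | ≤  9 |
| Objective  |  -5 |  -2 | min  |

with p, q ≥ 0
The point (2.5, 0) satisfies every constraint, so the LP is feasible; the constraints give p ≤ 9 and q ≤ 9, which with p, q ≥ 0 keep the feasible region inside a bounded box. A feasible, bounded LP attains a finite optimum at a vertex.

The LP has an optimal solution: (2.5, 0) with z = -12.5.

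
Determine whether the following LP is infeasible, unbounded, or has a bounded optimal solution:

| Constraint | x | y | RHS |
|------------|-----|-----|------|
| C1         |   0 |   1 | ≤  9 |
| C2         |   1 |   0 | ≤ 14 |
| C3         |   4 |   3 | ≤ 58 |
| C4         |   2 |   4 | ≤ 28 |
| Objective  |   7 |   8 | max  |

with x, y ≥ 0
The point (14, 0) satisfies every constraint, so the LP is feasible; the constraints give x ≤ 14 and y ≤ 9, which with x, y ≥ 0 keep the feasible region inside a bounded box. A feasible, bounded LP attains a finite optimum at a vertex.

Evaluating z = 7x + 8y at each vertex:
  (0, 0): z = 0
  (14, 0): z = 98
  (0, 7): z = 56

The LP has an optimal solution: (14, 0) with z = 98.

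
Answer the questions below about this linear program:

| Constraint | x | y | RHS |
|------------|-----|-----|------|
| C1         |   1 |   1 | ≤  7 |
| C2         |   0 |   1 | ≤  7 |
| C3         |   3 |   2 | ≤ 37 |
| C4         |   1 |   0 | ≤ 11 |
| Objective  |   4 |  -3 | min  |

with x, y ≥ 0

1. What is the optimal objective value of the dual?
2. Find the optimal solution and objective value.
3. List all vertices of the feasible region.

1. -21 (by strong duality, equal to the primal optimum)
2. x = 0, y = 7, z = -21
3. (0, 0), (7, 0), (0, 7)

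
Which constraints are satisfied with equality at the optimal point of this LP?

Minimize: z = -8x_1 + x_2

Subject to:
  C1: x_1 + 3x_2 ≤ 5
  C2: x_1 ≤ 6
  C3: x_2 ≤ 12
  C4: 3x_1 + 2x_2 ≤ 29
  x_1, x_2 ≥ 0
Optimal: x_1 = 5, x_2 = 0
Binding: C1, x_2 ≥ 0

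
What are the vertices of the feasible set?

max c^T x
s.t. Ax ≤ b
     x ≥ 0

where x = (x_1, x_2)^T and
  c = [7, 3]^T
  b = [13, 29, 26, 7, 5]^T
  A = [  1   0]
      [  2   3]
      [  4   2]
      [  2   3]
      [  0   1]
Each vertex is the intersection of two constraint boundaries that also satisfies all remaining constraints:
  x_1 = 0 and x_2 = 0 → (0, 0)
  2x_1 + 3x_2 = 7 and x_2 = 0 → (3.5, 0)
  2x_1 + 3x_2 = 7 and x_1 = 0 → (0, 2.333)

Vertices: (0, 0), (3.5, 0), (0, 2.333)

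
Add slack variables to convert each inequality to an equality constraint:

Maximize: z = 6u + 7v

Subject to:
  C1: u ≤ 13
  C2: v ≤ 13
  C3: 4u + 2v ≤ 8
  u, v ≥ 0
max z = 6u + 7v

s.t.
  u + s1 = 13
  v + s2 = 13
  4u + 2v + s3 = 8
  u, v, s1, s2, s3 ≥ 0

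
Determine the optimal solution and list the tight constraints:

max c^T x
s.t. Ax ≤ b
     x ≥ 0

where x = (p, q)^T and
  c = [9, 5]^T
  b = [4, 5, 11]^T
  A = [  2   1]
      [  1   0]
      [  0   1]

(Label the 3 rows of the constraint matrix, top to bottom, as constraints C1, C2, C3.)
Optimal: p = 0, q = 4
Binding: C1, p ≥ 0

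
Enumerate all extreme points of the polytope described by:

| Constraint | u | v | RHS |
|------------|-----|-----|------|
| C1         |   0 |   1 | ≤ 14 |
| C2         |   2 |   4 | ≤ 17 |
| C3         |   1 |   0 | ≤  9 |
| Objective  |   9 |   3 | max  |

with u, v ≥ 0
Each vertex is the intersection of two constraint boundaries that also satisfies all remaining constraints:
  u = 0 and v = 0 → (0, 0)
  2u + 4v = 17 and v = 0 → (8.5, 0)
  2u + 4v = 17 and u = 0 → (0, 4.25)

Vertices: (0, 0), (8.5, 0), (0, 4.25)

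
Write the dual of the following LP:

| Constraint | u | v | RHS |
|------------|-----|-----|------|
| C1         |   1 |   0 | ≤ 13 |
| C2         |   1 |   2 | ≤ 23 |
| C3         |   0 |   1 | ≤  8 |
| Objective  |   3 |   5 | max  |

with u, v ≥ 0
Minimize: z = 13y1 + 23y2 + 8y3

Subject to:
  C1: -y1 - y2 ≤ -3
  C2: -2y2 - y3 ≤ -5
  y1, y2, y3 ≥ 0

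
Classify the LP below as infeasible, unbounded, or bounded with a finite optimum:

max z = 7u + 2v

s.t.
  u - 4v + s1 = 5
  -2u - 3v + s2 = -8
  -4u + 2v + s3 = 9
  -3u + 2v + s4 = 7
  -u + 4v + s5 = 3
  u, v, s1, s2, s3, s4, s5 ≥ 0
Feasible point: (3, 1) satisfies every constraint, so the LP is feasible.
Direction d = (4, 1): for each constraint row a, a·d ≤ 0 —
  (1)(4) + (-4)(1) = 0 ≤ 0
  (-2)(4) + (-3)(1) = -11 ≤ 0
  (-4)(4) + (2)(1) = -14 ≤ 0
  (-3)(4) + (2)(1) = -10 ≤ 0
  (-1)(4) + (4)(1) = 0 ≤ 0
and d ≥ 0, so (3, 1) + t·d stays feasible for every t ≥ 0. Along this ray z = 7u + 2v changes by 30 per unit t, so z → +∞.

Unbounded: there is a feasible ray along which z → +∞.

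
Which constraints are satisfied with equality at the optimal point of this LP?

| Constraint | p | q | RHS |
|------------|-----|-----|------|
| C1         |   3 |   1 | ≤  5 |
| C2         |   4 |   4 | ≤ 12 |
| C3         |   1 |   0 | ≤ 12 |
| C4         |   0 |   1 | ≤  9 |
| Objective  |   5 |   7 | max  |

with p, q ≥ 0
Optimal: p = 0, q = 3
Slack at optimum:
  C1: slack = 2
  C2: slack = 0 (binding)
  C3: slack = 12
  C4: slack = 6
  p ≥ 0: p = 0 (binding)
  q ≥ 0: q = 3
Binding constraints: C2, p ≥ 0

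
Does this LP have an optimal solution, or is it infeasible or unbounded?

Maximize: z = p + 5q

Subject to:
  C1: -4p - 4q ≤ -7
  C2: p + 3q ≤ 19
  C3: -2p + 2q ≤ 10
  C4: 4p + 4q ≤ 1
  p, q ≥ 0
C4 requires 4p + 4q ≤ 1, while C1 (-4p - 4q ≤ -7) is equivalent to 4p + 4q ≥ 7. Together they would need 7 ≤ 4p + 4q ≤ 1, which is impossible since 7 > 1. No point satisfies all constraints.

Infeasible — the constraint set is empty.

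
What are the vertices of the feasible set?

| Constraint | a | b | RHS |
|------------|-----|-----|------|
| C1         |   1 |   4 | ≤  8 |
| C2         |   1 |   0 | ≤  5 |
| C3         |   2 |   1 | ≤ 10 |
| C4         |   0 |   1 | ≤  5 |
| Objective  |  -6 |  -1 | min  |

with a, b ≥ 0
Each vertex is the intersection of two constraint boundaries that also satisfies all remaining constraints:
  a = 0 and b = 0 → (0, 0)
  a = 5 and 2a + b = 10 → (5, 0)
  a + 4b = 8 and 2a + b = 10 → (4.571, 0.8571)
  a + 4b = 8 and a = 0 → (0, 2)

Vertices: (0, 0), (5, 0), (4.571, 0.8571), (0, 2)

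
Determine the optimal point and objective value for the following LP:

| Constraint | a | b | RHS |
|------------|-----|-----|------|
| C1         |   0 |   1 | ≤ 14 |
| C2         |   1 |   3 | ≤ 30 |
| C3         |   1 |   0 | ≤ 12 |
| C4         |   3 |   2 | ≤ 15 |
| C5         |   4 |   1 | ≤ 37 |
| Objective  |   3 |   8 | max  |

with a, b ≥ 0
a = 0, b = 7.5, z = 60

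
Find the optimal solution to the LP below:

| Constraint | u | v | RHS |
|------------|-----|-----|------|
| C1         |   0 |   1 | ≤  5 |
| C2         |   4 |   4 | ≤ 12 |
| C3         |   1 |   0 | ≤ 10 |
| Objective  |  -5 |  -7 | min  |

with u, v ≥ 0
u = 0, v = 3, z = -21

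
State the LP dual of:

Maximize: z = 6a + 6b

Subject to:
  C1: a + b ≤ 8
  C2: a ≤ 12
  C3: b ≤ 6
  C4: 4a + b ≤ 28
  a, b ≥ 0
Minimize: z = 8y1 + 12y2 + 6y3 + 28y4

Subject to:
  C1: -y1 - y2 - 4y4 ≤ -6
  C2: -y1 - y3 - y4 ≤ -6
  y1, y2, y3, y4 ≥ 0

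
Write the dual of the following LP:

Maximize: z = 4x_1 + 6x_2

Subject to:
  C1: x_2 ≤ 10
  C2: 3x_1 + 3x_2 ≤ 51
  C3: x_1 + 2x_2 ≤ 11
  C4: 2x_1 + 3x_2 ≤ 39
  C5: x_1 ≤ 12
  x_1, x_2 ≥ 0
Minimize: z = 10y1 + 51y2 + 11y3 + 39y4 + 12y5

Subject to:
  C1: -3y2 - y3 - 2y4 - y5 ≤ -4
  C2: -y1 - 3y2 - 2y3 - 3y4 ≤ -6
  y1, y2, y3, y4, y5 ≥ 0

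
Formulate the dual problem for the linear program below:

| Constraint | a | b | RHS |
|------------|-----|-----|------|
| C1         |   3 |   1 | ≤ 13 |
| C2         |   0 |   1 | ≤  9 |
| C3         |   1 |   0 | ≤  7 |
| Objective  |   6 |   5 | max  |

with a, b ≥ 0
Minimize: z = 13y1 + 9y2 + 7y3

Subject to:
  C1: -3y1 - y3 ≤ -6
  C2: -y1 - y2 ≤ -5
  y1, y2, y3 ≥ 0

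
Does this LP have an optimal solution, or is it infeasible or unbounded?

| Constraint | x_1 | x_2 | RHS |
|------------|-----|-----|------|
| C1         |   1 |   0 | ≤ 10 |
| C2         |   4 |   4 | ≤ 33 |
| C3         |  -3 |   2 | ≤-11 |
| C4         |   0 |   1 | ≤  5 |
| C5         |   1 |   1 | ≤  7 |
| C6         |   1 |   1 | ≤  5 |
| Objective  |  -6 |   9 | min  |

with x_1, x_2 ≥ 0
The point (5, 0) satisfies every constraint, so the LP is feasible; the constraints give x_1 ≤ 10 and x_2 ≤ 5, which with x_1, x_2 ≥ 0 keep the feasible region inside a bounded box. A feasible, bounded LP attains a finite optimum at a vertex.

Bounded optimum: z* = -30 at (5, 0).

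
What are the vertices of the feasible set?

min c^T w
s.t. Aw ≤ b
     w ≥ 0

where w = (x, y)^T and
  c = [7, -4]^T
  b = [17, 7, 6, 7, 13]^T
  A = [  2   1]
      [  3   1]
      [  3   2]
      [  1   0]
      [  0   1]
Each vertex is the intersection of two constraint boundaries that also satisfies all remaining constraints:
  x = 0 and y = 0 → (0, 0)
  3x + 2y = 6 and y = 0 → (2, 0)
  3x + 2y = 6 and x = 0 → (0, 3)

Vertices: (0, 0), (2, 0), (0, 3)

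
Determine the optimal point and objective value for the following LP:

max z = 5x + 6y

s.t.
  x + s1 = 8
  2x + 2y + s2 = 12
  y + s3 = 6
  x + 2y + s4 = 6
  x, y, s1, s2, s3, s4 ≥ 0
x = 6, y = 0, z = 30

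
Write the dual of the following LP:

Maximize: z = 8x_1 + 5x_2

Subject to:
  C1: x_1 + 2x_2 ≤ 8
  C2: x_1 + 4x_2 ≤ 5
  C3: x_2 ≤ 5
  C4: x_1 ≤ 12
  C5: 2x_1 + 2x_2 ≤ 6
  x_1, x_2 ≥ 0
Minimize: z = 8y1 + 5y2 + 5y3 + 12y4 + 6y5

Subject to:
  C1: -y1 - y2 - y4 - 2y5 ≤ -8
  C2: -2y1 - 4y2 - y3 - 2y5 ≤ -5
  y1, y2, y3, y4, y5 ≥ 0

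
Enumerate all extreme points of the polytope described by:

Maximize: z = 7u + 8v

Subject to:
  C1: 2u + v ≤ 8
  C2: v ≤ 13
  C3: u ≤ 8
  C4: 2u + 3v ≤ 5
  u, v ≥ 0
Each vertex is the intersection of two constraint boundaries that also satisfies all remaining constraints:
  u = 0 and v = 0 → (0, 0)
  2u + 3v = 5 and v = 0 → (2.5, 0)
  2u + 3v = 5 and u = 0 → (0, 1.667)

Vertices: (0, 0), (2.5, 0), (0, 1.667)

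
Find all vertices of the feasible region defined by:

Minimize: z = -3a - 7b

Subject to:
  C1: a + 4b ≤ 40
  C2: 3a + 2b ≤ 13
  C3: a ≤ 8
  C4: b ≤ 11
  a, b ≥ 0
Each vertex is the intersection of two constraint boundaries that also satisfies all remaining constraints:
  a = 0 and b = 0 → (0, 0)
  3a + 2b = 13 and b = 0 → (4.333, 0)
  3a + 2b = 13 and a = 0 → (0, 6.5)

Vertices: (0, 0), (4.333, 0), (0, 6.5)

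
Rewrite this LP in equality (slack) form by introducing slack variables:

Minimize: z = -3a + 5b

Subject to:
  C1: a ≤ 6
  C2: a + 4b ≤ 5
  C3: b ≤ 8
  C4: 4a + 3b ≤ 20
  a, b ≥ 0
min z = -3a + 5b

s.t.
  a + s1 = 6
  a + 4b + s2 = 5
  b + s3 = 8
  4a + 3b + s4 = 20
  a, b, s1, s2, s3, s4 ≥ 0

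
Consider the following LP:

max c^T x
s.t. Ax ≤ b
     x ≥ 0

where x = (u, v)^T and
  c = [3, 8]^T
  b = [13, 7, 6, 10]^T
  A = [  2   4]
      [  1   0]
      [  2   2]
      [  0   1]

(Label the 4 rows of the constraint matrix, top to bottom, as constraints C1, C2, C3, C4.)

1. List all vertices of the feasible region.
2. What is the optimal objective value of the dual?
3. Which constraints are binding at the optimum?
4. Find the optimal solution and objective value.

1. (0, 0), (3, 0), (0, 3)
2. 24 (by strong duality, equal to the primal optimum)
3. C3, u ≥ 0
4. u = 0, v = 3, z = 24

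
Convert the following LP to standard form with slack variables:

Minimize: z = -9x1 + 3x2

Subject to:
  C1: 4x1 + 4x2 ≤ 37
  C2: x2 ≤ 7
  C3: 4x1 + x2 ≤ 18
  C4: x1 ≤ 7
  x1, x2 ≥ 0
min z = -9x1 + 3x2

s.t.
  4x1 + 4x2 + s1 = 37
  x2 + s2 = 7
  4x1 + x2 + s3 = 18
  x1 + s4 = 7
  x1, x2, s1, s2, s3, s4 ≥ 0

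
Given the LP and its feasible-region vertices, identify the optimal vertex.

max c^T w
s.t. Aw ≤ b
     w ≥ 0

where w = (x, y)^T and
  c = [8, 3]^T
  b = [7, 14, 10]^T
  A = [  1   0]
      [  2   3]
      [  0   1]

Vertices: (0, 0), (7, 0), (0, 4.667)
Evaluating z = 8x + 3y at each vertex:
  (0, 0): z = 0
  (7, 0): z = 56
  (0, 4.667): z = 14

The largest value is z = 56, attained at (7, 0).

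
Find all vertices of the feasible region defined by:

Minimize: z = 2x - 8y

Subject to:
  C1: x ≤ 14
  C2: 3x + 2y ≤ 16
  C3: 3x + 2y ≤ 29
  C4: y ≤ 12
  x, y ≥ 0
Each vertex is the intersection of two constraint boundaries that also satisfies all remaining constraints:
  x = 0 and y = 0 → (0, 0)
  3x + 2y = 16 and y = 0 → (5.333, 0)
  3x + 2y = 16 and x = 0 → (0, 8)

Vertices: (0, 0), (5.333, 0), (0, 8)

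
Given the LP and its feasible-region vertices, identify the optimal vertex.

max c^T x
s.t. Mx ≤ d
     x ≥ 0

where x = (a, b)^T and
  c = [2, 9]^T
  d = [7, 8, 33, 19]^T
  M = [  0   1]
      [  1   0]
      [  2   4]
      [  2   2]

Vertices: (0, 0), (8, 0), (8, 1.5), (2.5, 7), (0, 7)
(2.5, 7) with z = 68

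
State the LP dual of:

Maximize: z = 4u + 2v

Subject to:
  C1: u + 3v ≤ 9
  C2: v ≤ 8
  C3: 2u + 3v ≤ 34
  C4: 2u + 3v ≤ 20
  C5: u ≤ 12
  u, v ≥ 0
Minimize: z = 9y1 + 8y2 + 34y3 + 20y4 + 12y5

Subject to:
  C1: -y1 - 2y3 - 2y4 - y5 ≤ -4
  C2: -3y1 - y2 - 3y3 - 3y4 ≤ -2
  y1, y2, y3, y4, y5 ≥ 0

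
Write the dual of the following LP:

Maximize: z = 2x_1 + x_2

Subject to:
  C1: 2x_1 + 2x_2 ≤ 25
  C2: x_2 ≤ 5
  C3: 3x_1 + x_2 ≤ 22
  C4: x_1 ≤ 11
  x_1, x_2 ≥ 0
Minimize: z = 25y1 + 5y2 + 22y3 + 11y4

Subject to:
  C1: -2y1 - 3y3 - y4 ≤ -2
  C2: -2y1 - y2 - y3 ≤ -1
  y1, y2, y3, y4 ≥ 0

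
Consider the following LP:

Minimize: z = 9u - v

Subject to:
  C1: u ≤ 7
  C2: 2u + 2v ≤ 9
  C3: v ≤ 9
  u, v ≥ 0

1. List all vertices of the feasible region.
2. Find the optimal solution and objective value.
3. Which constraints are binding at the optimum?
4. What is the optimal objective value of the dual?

1. (0, 0), (4.5, 0), (0, 4.5)
2. u = 0, v = 4.5, z = -4.5
3. C2, u ≥ 0
4. -4.5 (by strong duality, equal to the primal optimum)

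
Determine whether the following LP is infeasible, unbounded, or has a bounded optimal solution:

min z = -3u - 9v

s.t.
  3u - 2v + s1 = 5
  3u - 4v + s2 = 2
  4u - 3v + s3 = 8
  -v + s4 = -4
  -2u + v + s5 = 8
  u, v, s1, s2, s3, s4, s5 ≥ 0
Feasible point: (0, 4) satisfies every constraint, so the LP is feasible.
Direction d = (2, 3): for each constraint row a, a·d ≤ 0 —
  (3)(2) + (-2)(3) = 0 ≤ 0
  (3)(2) + (-4)(3) = -6 ≤ 0
  (4)(2) + (-3)(3) = -1 ≤ 0
  (0)(2) + (-1)(3) = -3 ≤ 0
  (-2)(2) + (1)(3) = -1 ≤ 0
and d ≥ 0, so (0, 4) + t·d stays feasible for every t ≥ 0. Along this ray z = -3u - 9v changes by -33 per unit t, so z → −∞.

Unbounded — the objective can decrease without bound over the feasible region.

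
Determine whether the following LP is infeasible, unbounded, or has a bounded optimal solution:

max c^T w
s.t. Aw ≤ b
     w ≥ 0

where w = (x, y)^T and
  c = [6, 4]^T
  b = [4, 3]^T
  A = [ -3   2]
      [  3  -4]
Feasible point: (0, 0) satisfies every constraint, so the LP is feasible.
Direction d = (1, 1): for each constraint row a, a·d ≤ 0 —
  (-3)(1) + (2)(1) = -1 ≤ 0
  (3)(1) + (-4)(1) = -1 ≤ 0
and d ≥ 0, so (0, 0) + t·d stays feasible for every t ≥ 0. Along this ray z = 6x + 4y changes by 10 per unit t, so z → +∞.

Unbounded: there is a feasible ray along which z → +∞.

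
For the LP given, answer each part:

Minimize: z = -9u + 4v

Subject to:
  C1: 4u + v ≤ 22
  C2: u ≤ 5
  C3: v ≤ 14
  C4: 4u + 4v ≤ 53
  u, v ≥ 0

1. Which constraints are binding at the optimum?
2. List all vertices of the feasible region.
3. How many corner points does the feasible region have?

1. C2, v ≥ 0
2. (0, 0), (5, 0), (5, 2), (2.917, 10.33), (0, 13.25)
3. 5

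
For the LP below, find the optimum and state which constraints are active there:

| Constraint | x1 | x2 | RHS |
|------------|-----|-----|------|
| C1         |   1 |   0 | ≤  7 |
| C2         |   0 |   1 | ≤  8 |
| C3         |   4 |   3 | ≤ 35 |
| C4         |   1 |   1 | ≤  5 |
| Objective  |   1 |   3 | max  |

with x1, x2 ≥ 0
Optimal: x1 = 0, x2 = 5
Binding: C4, x1 ≥ 0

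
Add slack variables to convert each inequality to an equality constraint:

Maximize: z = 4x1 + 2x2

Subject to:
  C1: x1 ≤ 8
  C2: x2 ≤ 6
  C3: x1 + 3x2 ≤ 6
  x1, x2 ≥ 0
max z = 4x1 + 2x2

s.t.
  x1 + s1 = 8
  x2 + s2 = 6
  x1 + 3x2 + s3 = 6
  x1, x2, s1, s2, s3 ≥ 0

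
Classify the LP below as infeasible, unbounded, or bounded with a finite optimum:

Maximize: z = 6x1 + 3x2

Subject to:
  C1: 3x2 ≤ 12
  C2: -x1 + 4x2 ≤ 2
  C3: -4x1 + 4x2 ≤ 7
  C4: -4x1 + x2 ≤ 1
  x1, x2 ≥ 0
Feasible point: (0, 0) satisfies every constraint, so the LP is feasible.
Direction d = (1, 0): for each constraint row a, a·d ≤ 0 —
  (0)(1) + (3)(0) = 0 ≤ 0
  (-1)(1) + (4)(0) = -1 ≤ 0
  (-4)(1) + (4)(0) = -4 ≤ 0
  (-4)(1) + (1)(0) = -4 ≤ 0
and d ≥ 0, so (0, 0) + t·d stays feasible for every t ≥ 0. Along this ray z = 6x1 + 3x2 changes by 6 per unit t, so z → +∞.

Unbounded — the objective can increase without bound over the feasible region.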